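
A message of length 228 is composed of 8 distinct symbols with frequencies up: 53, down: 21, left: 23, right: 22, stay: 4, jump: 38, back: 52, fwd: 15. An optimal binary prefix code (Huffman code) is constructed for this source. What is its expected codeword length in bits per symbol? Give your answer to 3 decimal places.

2.798 bits/symbol

Probabilities are the counts divided by 228.
Repeatedly combine the two least-probable nodes; the expected code length is the sum of the merged weights.
merge 1/57 + 5/76 → 1/12
merge 1/12 + 7/76 → 10/57
merge 11/114 + 23/228 → 15/76
merge 1/6 + 10/57 → 13/38
merge 15/76 + 13/57 → 97/228
merge 53/228 + 13/38 → 131/228
merge 97/228 + 131/228 → 1
L = 1/12 + 10/57 + 15/76 + 13/38 + 97/228 + 131/228 + 1 = 319/114 ≈ 2.798 bits/symbol.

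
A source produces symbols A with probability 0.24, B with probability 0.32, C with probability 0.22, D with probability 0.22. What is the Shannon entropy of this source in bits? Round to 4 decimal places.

1.9813 bits

H = −Σ pᵢ log₂ pᵢ.
−0.24·log₂(0.24) = 0.4941
−0.32·log₂(0.32) = 0.5260
−0.22·log₂(0.22) = 0.4806
−0.22·log₂(0.22) = 0.4806
Sum ≈ 1.9813 → 1.9813 bits.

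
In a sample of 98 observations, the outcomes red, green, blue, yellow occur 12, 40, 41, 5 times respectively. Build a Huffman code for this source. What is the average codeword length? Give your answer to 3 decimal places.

1.755 bits/symbol

Probabilities are the counts divided by 98.
Repeatedly combine the two least-probable nodes; the expected code length is the sum of the merged weights.
merge 5/98 + 6/49 → 17/98
merge 17/98 + 20/49 → 57/98
merge 41/98 + 57/98 → 1
L = 17/98 + 57/98 + 1 = 86/49 ≈ 1.755 bits/symbol.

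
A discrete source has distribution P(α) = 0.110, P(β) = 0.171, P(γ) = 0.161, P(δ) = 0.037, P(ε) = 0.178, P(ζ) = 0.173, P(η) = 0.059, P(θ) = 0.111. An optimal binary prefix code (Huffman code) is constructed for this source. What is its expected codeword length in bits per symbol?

2.918 bits/symbol

Repeatedly combine the two least-probable nodes; the expected code length is the sum of the merged weights.
merge 37/1000 + 59/1000 → 12/125
merge 12/125 + 11/100 → 103/500
merge 111/1000 + 161/1000 → 34/125
merge 171/1000 + 173/1000 → 43/125
merge 89/500 + 103/500 → 48/125
merge 34/125 + 43/125 → 77/125
merge 48/125 + 77/125 → 1
L = 12/125 + 103/500 + 34/125 + 43/125 + 48/125 + 77/125 + 1 = 1459/500 = 2.918 bits/symbol.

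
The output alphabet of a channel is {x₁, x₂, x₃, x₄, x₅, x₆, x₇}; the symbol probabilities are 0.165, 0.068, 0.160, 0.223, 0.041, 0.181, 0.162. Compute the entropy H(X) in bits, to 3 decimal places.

H = −Σ pᵢ log₂ pᵢ.
−0.165·log₂(0.165) = 0.4289
−0.068·log₂(0.068) = 0.2637
−0.160·log₂(0.160) = 0.4230
−0.223·log₂(0.223) = 0.4828
−0.041·log₂(0.041) = 0.1889
−0.181·log₂(0.181) = 0.4463
−0.162·log₂(0.162) = 0.4254
Sum ≈ 2.6591 → 2.659 bits.

2.659 bits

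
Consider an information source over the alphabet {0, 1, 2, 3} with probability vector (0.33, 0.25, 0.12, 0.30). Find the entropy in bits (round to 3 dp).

H = −Σ pᵢ log₂ pᵢ.
−0.33·log₂(0.33) = 0.5278
−0.25·log₂(0.25) = 0.5000
−0.12·log₂(0.12) = 0.3671
−0.30·log₂(0.30) = 0.5211
Sum ≈ 1.9160 → 1.916 bits.

1.916 bits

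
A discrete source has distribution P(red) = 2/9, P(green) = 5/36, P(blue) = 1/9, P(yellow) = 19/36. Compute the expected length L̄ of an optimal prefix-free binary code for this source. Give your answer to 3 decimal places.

1.722 bits/symbol

Repeatedly combine the two least-probable nodes; the expected code length is the sum of the merged weights.
merge 1/9 + 5/36 → 1/4
merge 2/9 + 1/4 → 17/36
merge 17/36 + 19/36 → 1
L = 1/4 + 17/36 + 1 = 31/18 ≈ 1.722 bits/symbol.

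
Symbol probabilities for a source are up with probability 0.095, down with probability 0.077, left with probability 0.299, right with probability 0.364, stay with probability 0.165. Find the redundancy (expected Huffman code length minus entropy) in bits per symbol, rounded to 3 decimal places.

0.057 bits

Entropy H = −Σ p log₂ p ≈ 2.0878 bits.
Huffman merges: 77/1000+19/200→43/250; 33/200+43/250→337/1000; 299/1000+337/1000→159/250; 91/250+159/250→1. L = 429/200 ≈ 2.1450.
L − H = 2.1450 − 2.0878 = 0.057 bits.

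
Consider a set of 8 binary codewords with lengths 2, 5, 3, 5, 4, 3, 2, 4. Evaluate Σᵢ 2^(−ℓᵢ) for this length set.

0.9375

With common denominator 2^5 = 32: Σ 2^(−ℓᵢ) = 8/32 + 1/32 + 4/32 + 1/32 + 2/32 + 4/32 + 8/32 + 2/32 = 30/32 = 0.9375.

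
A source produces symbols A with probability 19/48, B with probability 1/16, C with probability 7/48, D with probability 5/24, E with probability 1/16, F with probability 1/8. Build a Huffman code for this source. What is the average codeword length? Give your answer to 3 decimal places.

2.333 bits/symbol

Repeatedly combine the two least-probable nodes; the expected code length is the sum of the merged weights.
merge 1/16 + 1/16 → 1/8
merge 1/8 + 1/8 → 1/4
merge 7/48 + 5/24 → 17/48
merge 1/4 + 17/48 → 29/48
merge 19/48 + 29/48 → 1
L = 1/8 + 1/4 + 17/48 + 29/48 + 1 = 7/3 ≈ 2.333 bits/symbol.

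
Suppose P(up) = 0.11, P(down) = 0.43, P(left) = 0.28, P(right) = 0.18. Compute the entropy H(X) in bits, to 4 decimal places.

1.8334 bits

H = −Σ pᵢ log₂ pᵢ.
−0.11·log₂(0.11) = 0.3503
−0.43·log₂(0.43) = 0.5236
−0.28·log₂(0.28) = 0.5142
−0.18·log₂(0.18) = 0.4453
Sum ≈ 1.8334 → 1.8334 bits.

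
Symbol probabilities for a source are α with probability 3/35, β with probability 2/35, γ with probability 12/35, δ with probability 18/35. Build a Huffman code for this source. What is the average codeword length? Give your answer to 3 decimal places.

1.629 bits/symbol

Repeatedly combine the two least-probable nodes; the expected code length is the sum of the merged weights.
merge 2/35 + 3/35 → 1/7
merge 1/7 + 12/35 → 17/35
merge 17/35 + 18/35 → 1
L = 1/7 + 17/35 + 1 = 57/35 ≈ 1.629 bits/symbol.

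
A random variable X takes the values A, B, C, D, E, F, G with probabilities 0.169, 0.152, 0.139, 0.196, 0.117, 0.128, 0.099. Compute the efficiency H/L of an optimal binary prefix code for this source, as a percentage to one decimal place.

Entropy H = −Σ p log₂ p ≈ 2.7752 bits.
Huffman merges: 99/1000+117/1000→27/125; 16/125+139/1000→267/1000; 19/125+169/1000→321/1000; 49/250+27/125→103/250; 267/1000+321/1000→147/250; 103/250+147/250→1. L = 701/250 ≈ 2.8040.
Efficiency = H/L = 2.7752/2.8040 = 99.0%.

99.0%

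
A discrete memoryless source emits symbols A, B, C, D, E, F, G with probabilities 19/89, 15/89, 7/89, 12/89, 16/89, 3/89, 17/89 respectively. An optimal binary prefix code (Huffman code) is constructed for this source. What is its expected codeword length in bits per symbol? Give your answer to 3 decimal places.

2.708 bits/symbol

Repeatedly combine the two least-probable nodes; the expected code length is the sum of the merged weights.
merge 3/89 + 7/89 → 10/89
merge 10/89 + 12/89 → 22/89
merge 15/89 + 16/89 → 31/89
merge 17/89 + 19/89 → 36/89
merge 22/89 + 31/89 → 53/89
merge 36/89 + 53/89 → 1
L = 10/89 + 22/89 + 31/89 + 36/89 + 53/89 + 1 = 241/89 ≈ 2.708 bits/symbol.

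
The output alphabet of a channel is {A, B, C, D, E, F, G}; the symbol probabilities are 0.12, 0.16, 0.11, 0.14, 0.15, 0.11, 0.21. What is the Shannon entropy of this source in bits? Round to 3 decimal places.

2.771 bits

H = −Σ pᵢ log₂ pᵢ.
−0.12·log₂(0.12) = 0.3671
−0.16·log₂(0.16) = 0.4230
−0.11·log₂(0.11) = 0.3503
−0.14·log₂(0.14) = 0.3971
−0.15·log₂(0.15) = 0.4105
−0.11·log₂(0.11) = 0.3503
−0.21·log₂(0.21) = 0.4728
Sum ≈ 2.7711 → 2.771 bits.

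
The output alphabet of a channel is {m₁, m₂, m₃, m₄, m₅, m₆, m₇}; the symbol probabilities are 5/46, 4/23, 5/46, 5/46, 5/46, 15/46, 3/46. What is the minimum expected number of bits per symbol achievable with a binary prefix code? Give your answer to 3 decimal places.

2.674 bits/symbol

Repeatedly combine the two least-probable nodes; the expected code length is the sum of the merged weights.
merge 3/46 + 5/46 → 4/23
merge 5/46 + 5/46 → 5/23
merge 5/46 + 4/23 → 13/46
merge 4/23 + 5/23 → 9/23
merge 13/46 + 15/46 → 14/23
merge 9/23 + 14/23 → 1
L = 4/23 + 5/23 + 13/46 + 9/23 + 14/23 + 1 = 123/46 ≈ 2.674 bits/symbol.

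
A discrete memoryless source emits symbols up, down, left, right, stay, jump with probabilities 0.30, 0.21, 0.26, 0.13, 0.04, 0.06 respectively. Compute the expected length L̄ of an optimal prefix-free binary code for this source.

2.33 bits/symbol

Repeatedly combine the two least-probable nodes; the expected code length is the sum of the merged weights.
merge 1/25 + 3/50 → 1/10
merge 1/10 + 13/100 → 23/100
merge 21/100 + 23/100 → 11/25
merge 13/50 + 3/10 → 14/25
merge 11/25 + 14/25 → 1
L = 1/10 + 23/100 + 11/25 + 14/25 + 1 = 233/100 = 2.33 bits/symbol.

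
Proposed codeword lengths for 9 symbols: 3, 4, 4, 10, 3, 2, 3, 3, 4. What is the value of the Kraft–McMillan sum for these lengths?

With common denominator 2^10 = 1024: Σ 2^(−ℓᵢ) = 128/1024 + 64/1024 + 64/1024 + 1/1024 + 128/1024 + 256/1024 + 128/1024 + 128/1024 + 64/1024 = 961/1024 = 0.9384765625.

0.9384765625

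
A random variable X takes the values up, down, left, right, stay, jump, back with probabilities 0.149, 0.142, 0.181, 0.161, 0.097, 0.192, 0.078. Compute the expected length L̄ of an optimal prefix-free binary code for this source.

2.802 bits/symbol

Repeatedly combine the two least-probable nodes; the expected code length is the sum of the merged weights.
merge 39/500 + 97/1000 → 7/40
merge 71/500 + 149/1000 → 291/1000
merge 161/1000 + 7/40 → 42/125
merge 181/1000 + 24/125 → 373/1000
merge 291/1000 + 42/125 → 627/1000
merge 373/1000 + 627/1000 → 1
L = 7/40 + 291/1000 + 42/125 + 373/1000 + 627/1000 + 1 = 1401/500 = 2.802 bits/symbol.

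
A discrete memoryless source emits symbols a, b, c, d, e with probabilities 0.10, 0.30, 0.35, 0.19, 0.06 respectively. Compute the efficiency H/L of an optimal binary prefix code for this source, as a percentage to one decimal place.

96.4%

Entropy H = −Σ p log₂ p ≈ 2.0821 bits.
Huffman merges: 3/50+1/10→4/25; 4/25+19/100→7/20; 3/10+7/20→13/20; 7/20+13/20→1. L = 54/25 ≈ 2.1600.
Efficiency = H/L = 2.0821/2.1600 = 96.4%.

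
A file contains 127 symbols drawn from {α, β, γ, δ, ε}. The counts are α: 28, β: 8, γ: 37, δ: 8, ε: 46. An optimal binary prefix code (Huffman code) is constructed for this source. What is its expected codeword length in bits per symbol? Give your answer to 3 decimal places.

2.110 bits/symbol

Probabilities are the counts divided by 127.
Repeatedly combine the two least-probable nodes; the expected code length is the sum of the merged weights.
merge 8/127 + 8/127 → 16/127
merge 16/127 + 28/127 → 44/127
merge 37/127 + 44/127 → 81/127
merge 46/127 + 81/127 → 1
L = 16/127 + 44/127 + 81/127 + 1 = 268/127 ≈ 2.110 bits/symbol.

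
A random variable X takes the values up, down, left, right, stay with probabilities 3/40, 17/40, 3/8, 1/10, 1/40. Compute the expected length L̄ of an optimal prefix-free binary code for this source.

1.875 bits/symbol

Repeatedly combine the two least-probable nodes; the expected code length is the sum of the merged weights.
merge 1/40 + 3/40 → 1/10
merge 1/10 + 1/10 → 1/5
merge 1/5 + 3/8 → 23/40
merge 17/40 + 23/40 → 1
L = 1/10 + 1/5 + 23/40 + 1 = 15/8 = 1.875 bits/symbol.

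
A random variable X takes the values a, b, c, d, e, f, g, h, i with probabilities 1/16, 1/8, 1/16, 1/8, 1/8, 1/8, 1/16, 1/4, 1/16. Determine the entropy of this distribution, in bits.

3 bits

Each probability is a power of 1/2, so log₂(1/p) is an integer.
H = Σ p·log₂(1/p) = 1/16·4 + 1/8·3 + 1/16·4 + 1/8·3 + 1/8·3 + 1/8·3 + 1/16·4 + 1/4·2 + 1/16·4 = 3 bits.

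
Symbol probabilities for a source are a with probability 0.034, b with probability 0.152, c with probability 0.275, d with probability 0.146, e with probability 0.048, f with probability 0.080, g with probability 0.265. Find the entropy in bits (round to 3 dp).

H = −Σ pᵢ log₂ pᵢ.
−0.034·log₂(0.034) = 0.1659
−0.152·log₂(0.152) = 0.4131
−0.275·log₂(0.275) = 0.5122
−0.146·log₂(0.146) = 0.4053
−0.048·log₂(0.048) = 0.2103
−0.080·log₂(0.080) = 0.2915
−0.265·log₂(0.265) = 0.5077
Sum ≈ 2.5060 → 2.506 bits.

2.506 bits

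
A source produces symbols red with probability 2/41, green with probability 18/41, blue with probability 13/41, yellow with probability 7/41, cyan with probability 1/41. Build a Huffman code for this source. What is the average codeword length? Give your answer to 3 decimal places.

1.878 bits/symbol

Repeatedly combine the two least-probable nodes; the expected code length is the sum of the merged weights.
merge 1/41 + 2/41 → 3/41
merge 3/41 + 7/41 → 10/41
merge 10/41 + 13/41 → 23/41
merge 18/41 + 23/41 → 1
L = 3/41 + 10/41 + 23/41 + 1 = 77/41 ≈ 1.878 bits/symbol.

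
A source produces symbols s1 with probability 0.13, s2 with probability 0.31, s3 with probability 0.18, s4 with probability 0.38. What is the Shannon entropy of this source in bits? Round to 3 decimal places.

H = −Σ pᵢ log₂ pᵢ.
−0.13·log₂(0.13) = 0.3826
−0.31·log₂(0.31) = 0.5238
−0.18·log₂(0.18) = 0.4453
−0.38·log₂(0.38) = 0.5305
Sum ≈ 1.8822 → 1.882 bits.

1.882 bits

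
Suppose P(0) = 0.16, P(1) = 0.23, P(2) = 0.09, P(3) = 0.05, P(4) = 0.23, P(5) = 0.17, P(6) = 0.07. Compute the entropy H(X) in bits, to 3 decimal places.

2.630 bits

H = −Σ pᵢ log₂ pᵢ.
−0.16·log₂(0.16) = 0.4230
−0.23·log₂(0.23) = 0.4877
−0.09·log₂(0.09) = 0.3127
−0.05·log₂(0.05) = 0.2161
−0.23·log₂(0.23) = 0.4877
−0.17·log₂(0.17) = 0.4346
−0.07·log₂(0.07) = 0.2686
Sum ≈ 2.6302 → 2.630 bits.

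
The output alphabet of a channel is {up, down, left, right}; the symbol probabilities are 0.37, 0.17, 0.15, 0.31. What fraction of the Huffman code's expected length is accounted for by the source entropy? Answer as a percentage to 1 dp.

Entropy H = −Σ p log₂ p ≈ 1.8997 bits.
Huffman merges: 3/20+17/100→8/25; 31/100+8/25→63/100; 37/100+63/100→1. L = 39/20 ≈ 1.9500.
Efficiency = H/L = 1.8997/1.9500 = 97.4%.

97.4%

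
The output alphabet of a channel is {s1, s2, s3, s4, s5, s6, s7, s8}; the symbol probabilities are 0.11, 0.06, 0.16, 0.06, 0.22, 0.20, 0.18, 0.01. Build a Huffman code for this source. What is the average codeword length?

Repeatedly combine the two least-probable nodes; the expected code length is the sum of the merged weights.
merge 1/100 + 3/50 → 7/100
merge 3/50 + 7/100 → 13/100
merge 11/100 + 13/100 → 6/25
merge 4/25 + 9/50 → 17/50
merge 1/5 + 11/50 → 21/50
merge 6/25 + 17/50 → 29/50
merge 21/50 + 29/50 → 1
L = 7/100 + 13/100 + 6/25 + 17/50 + 21/50 + 29/50 + 1 = 139/50 = 2.78 bits/symbol.

2.78 bits/symbol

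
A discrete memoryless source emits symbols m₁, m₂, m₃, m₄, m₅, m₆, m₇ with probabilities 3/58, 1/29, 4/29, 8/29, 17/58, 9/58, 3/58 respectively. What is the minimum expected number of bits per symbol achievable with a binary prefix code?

Repeatedly combine the two least-probable nodes; the expected code length is the sum of the merged weights.
merge 1/29 + 3/58 → 5/58
merge 3/58 + 5/58 → 4/29
merge 4/29 + 4/29 → 8/29
merge 9/58 + 8/29 → 25/58
merge 8/29 + 17/58 → 33/58
merge 25/58 + 33/58 → 1
L = 5/58 + 4/29 + 8/29 + 25/58 + 33/58 + 1 = 5/2 = 2.5 bits/symbol.

2.5 bits/symbol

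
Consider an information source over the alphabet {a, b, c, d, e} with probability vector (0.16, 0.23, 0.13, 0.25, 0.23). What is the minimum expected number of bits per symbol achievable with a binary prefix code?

2.29 bits/symbol

Repeatedly combine the two least-probable nodes; the expected code length is the sum of the merged weights.
merge 13/100 + 4/25 → 29/100
merge 23/100 + 23/100 → 23/50
merge 1/4 + 29/100 → 27/50
merge 23/50 + 27/50 → 1
L = 29/100 + 23/50 + 27/50 + 1 = 229/100 = 2.29 bits/symbol.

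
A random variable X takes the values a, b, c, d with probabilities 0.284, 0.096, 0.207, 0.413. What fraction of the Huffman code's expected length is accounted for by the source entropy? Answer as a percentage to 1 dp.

97.2%

Entropy H = −Σ p log₂ p ≈ 1.8376 bits.
Huffman merges: 12/125+207/1000→303/1000; 71/250+303/1000→587/1000; 413/1000+587/1000→1. L = 189/100 ≈ 1.8900.
Efficiency = H/L = 1.8376/1.8900 = 97.2%.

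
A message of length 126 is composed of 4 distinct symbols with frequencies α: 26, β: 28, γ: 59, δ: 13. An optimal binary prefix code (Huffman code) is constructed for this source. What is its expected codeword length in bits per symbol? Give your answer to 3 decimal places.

Probabilities are the counts divided by 126.
Repeatedly combine the two least-probable nodes; the expected code length is the sum of the merged weights.
merge 13/126 + 13/63 → 13/42
merge 2/9 + 13/42 → 67/126
merge 59/126 + 67/126 → 1
L = 13/42 + 67/126 + 1 = 116/63 ≈ 1.841 bits/symbol.

1.841 bits/symbol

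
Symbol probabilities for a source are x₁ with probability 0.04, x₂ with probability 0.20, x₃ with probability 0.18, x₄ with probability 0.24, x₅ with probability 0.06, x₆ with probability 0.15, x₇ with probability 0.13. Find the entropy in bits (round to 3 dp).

H = −Σ pᵢ log₂ pᵢ.
−0.04·log₂(0.04) = 0.1858
−0.20·log₂(0.20) = 0.4644
−0.18·log₂(0.18) = 0.4453
−0.24·log₂(0.24) = 0.4941
−0.06·log₂(0.06) = 0.2435
−0.15·log₂(0.15) = 0.4105
−0.13·log₂(0.13) = 0.3826
Sum ≈ 2.6263 → 2.626 bits.

2.626 bits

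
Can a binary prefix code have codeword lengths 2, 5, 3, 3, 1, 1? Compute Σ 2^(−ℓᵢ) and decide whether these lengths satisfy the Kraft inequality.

With common denominator 2^5 = 32: Σ 2^(−ℓᵢ) = 8/32 + 1/32 + 4/32 + 4/32 + 16/32 + 16/32 = 49/32 = 1.53125.
Kraft's inequality requires Σ ≤ 1; here Σ = 1.53125 > 1, so no such prefix code exists.

1.53125; no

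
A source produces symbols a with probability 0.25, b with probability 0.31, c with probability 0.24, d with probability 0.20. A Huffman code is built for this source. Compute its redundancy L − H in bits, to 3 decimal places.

0.018 bits

Entropy H = −Σ p log₂ p ≈ 1.9823 bits.
Huffman merges: 1/5+6/25→11/25; 1/4+31/100→14/25; 11/25+14/25→1. L = 2 ≈ 2.0000.
L − H = 2.0000 − 1.9823 = 0.018 bits.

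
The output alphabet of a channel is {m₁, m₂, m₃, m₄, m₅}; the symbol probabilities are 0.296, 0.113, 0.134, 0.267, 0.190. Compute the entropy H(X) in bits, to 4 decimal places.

2.2278 bits

H = −Σ pᵢ log₂ pᵢ.
−0.296·log₂(0.296) = 0.5199
−0.113·log₂(0.113) = 0.3555
−0.134·log₂(0.134) = 0.3886
−0.267·log₂(0.267) = 0.5087
−0.190·log₂(0.190) = 0.4552
Sum ≈ 2.2278 → 2.2278 bits.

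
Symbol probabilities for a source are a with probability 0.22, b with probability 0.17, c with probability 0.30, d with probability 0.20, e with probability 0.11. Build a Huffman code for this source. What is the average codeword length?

2.28 bits/symbol

Repeatedly combine the two least-probable nodes; the expected code length is the sum of the merged weights.
merge 11/100 + 17/100 → 7/25
merge 1/5 + 11/50 → 21/50
merge 7/25 + 3/10 → 29/50
merge 21/50 + 29/50 → 1
L = 7/25 + 21/50 + 29/50 + 1 = 57/25 = 2.28 bits/symbol.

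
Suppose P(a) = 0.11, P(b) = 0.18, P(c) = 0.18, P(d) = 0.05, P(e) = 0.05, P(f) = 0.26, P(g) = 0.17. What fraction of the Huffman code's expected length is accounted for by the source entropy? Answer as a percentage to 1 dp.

98.2%

Entropy H = −Σ p log₂ p ≈ 2.6130 bits.
Huffman merges: 1/20+1/20→1/10; 1/10+11/100→21/100; 17/100+9/50→7/20; 9/50+21/100→39/100; 13/50+7/20→61/100; 39/100+61/100→1. L = 133/50 ≈ 2.6600.
Efficiency = H/L = 2.6130/2.6600 = 98.2%.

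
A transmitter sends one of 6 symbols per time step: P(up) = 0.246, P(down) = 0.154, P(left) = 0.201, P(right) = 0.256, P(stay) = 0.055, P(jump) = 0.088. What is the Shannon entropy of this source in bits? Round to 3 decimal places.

H = −Σ pᵢ log₂ pᵢ.
−0.246·log₂(0.246) = 0.4977
−0.154·log₂(0.154) = 0.4156
−0.201·log₂(0.201) = 0.4653
−0.256·log₂(0.256) = 0.5032
−0.055·log₂(0.055) = 0.2301
−0.088·log₂(0.088) = 0.3086
Sum ≈ 2.4206 → 2.421 bits.

2.421 bits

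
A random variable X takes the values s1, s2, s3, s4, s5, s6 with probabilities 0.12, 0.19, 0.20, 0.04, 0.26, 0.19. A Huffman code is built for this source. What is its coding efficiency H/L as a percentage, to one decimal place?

Entropy H = −Σ p log₂ p ≈ 2.4329 bits.
Huffman merges: 1/25+3/25→4/25; 4/25+19/100→7/20; 19/100+1/5→39/100; 13/50+7/20→61/100; 39/100+61/100→1. L = 251/100 ≈ 2.5100.
Efficiency = H/L = 2.4329/2.5100 = 96.9%.

96.9%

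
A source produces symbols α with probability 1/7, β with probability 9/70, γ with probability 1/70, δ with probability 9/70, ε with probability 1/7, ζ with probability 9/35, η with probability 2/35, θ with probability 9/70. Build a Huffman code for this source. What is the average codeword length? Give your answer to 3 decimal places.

Repeatedly combine the two least-probable nodes; the expected code length is the sum of the merged weights.
merge 1/70 + 2/35 → 1/14
merge 1/14 + 9/70 → 1/5
merge 9/70 + 9/70 → 9/35
merge 1/7 + 1/7 → 2/7
merge 1/5 + 9/35 → 16/35
merge 9/35 + 2/7 → 19/35
merge 16/35 + 19/35 → 1
L = 1/14 + 1/5 + 9/35 + 2/7 + 16/35 + 19/35 + 1 = 197/70 ≈ 2.814 bits/symbol.

2.814 bits/symbol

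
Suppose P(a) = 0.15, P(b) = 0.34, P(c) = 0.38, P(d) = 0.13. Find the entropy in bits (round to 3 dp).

H = −Σ pᵢ log₂ pᵢ.
−0.15·log₂(0.15) = 0.4105
−0.34·log₂(0.34) = 0.5292
−0.38·log₂(0.38) = 0.5305
−0.13·log₂(0.13) = 0.3826
Sum ≈ 1.8528 → 1.853 bits.

1.853 bits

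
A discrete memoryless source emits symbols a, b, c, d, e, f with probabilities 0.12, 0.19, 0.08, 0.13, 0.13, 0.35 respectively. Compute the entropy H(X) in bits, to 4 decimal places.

H = −Σ pᵢ log₂ pᵢ.
−0.12·log₂(0.12) = 0.3671
−0.19·log₂(0.19) = 0.4552
−0.08·log₂(0.08) = 0.2915
−0.13·log₂(0.13) = 0.3826
−0.13·log₂(0.13) = 0.3826
−0.35·log₂(0.35) = 0.5301
Sum ≈ 2.4092 → 2.4092 bits.

2.4092 bits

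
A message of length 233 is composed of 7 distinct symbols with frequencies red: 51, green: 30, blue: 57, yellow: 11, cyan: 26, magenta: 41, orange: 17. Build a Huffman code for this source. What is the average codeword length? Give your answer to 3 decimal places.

Probabilities are the counts divided by 233.
Repeatedly combine the two least-probable nodes; the expected code length is the sum of the merged weights.
merge 11/233 + 17/233 → 28/233
merge 26/233 + 28/233 → 54/233
merge 30/233 + 41/233 → 71/233
merge 51/233 + 54/233 → 105/233
merge 57/233 + 71/233 → 128/233
merge 105/233 + 128/233 → 1
L = 28/233 + 54/233 + 71/233 + 105/233 + 128/233 + 1 = 619/233 ≈ 2.657 bits/symbol.

2.657 bits/symbol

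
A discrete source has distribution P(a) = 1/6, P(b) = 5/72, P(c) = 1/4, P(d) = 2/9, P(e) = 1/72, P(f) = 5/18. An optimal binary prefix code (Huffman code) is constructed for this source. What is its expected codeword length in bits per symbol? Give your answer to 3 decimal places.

2.333 bits/symbol

Repeatedly combine the two least-probable nodes; the expected code length is the sum of the merged weights.
merge 1/72 + 5/72 → 1/12
merge 1/12 + 1/6 → 1/4
merge 2/9 + 1/4 → 17/36
merge 1/4 + 5/18 → 19/36
merge 17/36 + 19/36 → 1
L = 1/12 + 1/4 + 17/36 + 19/36 + 1 = 7/3 ≈ 2.333 bits/symbol.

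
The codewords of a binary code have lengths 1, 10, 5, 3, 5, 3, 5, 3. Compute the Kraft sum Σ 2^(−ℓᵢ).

With common denominator 2^10 = 1024: Σ 2^(−ℓᵢ) = 512/1024 + 1/1024 + 32/1024 + 128/1024 + 32/1024 + 128/1024 + 32/1024 + 128/1024 = 993/1024 = 0.9697265625.

0.9697265625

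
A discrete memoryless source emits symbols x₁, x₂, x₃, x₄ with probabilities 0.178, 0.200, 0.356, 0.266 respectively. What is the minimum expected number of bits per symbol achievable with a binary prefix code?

Repeatedly combine the two least-probable nodes; the expected code length is the sum of the merged weights.
merge 89/500 + 1/5 → 189/500
merge 133/500 + 89/250 → 311/500
merge 189/500 + 311/500 → 1
L = 189/500 + 311/500 + 1 = 2 bits/symbol.

2 bits/symbol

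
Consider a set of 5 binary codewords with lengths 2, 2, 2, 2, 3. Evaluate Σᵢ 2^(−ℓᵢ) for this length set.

With common denominator 2^3 = 8: Σ 2^(−ℓᵢ) = 2/8 + 2/8 + 2/8 + 2/8 + 1/8 = 9/8 = 1.125.

1.125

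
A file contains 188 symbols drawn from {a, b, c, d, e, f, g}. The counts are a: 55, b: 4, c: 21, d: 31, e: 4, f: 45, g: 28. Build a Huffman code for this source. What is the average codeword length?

Probabilities are the counts divided by 188.
Repeatedly combine the two least-probable nodes; the expected code length is the sum of the merged weights.
merge 1/47 + 1/47 → 2/47
merge 2/47 + 21/188 → 29/188
merge 7/47 + 29/188 → 57/188
merge 31/188 + 45/188 → 19/47
merge 55/188 + 57/188 → 28/47
merge 19/47 + 28/47 → 1
L = 2/47 + 29/188 + 57/188 + 19/47 + 28/47 + 1 = 5/2 = 2.5 bits/symbol.

2.5 bits/symbol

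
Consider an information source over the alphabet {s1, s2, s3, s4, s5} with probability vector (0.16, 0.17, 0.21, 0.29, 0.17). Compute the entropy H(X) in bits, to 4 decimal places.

2.2829 bits

H = −Σ pᵢ log₂ pᵢ.
−0.16·log₂(0.16) = 0.4230
−0.17·log₂(0.17) = 0.4346
−0.21·log₂(0.21) = 0.4728
−0.29·log₂(0.29) = 0.5179
−0.17·log₂(0.17) = 0.4346
Sum ≈ 2.2829 → 2.2829 bits.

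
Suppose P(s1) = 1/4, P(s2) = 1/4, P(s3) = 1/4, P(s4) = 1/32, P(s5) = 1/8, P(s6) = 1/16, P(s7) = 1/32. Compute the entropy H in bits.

2.4375 bits

Each probability is a power of 1/2, so log₂(1/p) is an integer.
H = Σ p·log₂(1/p) = 1/4·2 + 1/4·2 + 1/4·2 + 1/32·5 + 1/8·3 + 1/16·4 + 1/32·5 = 2.4375 bits.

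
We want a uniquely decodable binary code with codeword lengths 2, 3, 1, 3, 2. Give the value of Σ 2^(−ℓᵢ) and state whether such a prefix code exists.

With common denominator 2^3 = 8: Σ 2^(−ℓᵢ) = 2/8 + 1/8 + 4/8 + 1/8 + 2/8 = 10/8 = 1.25.
Kraft's inequality requires Σ ≤ 1; here Σ = 1.25 > 1, so no such prefix code exists.

1.25; no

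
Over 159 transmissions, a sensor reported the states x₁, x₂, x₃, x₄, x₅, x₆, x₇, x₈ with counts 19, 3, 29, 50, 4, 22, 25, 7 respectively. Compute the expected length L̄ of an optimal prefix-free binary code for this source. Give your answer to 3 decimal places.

Probabilities are the counts divided by 159.
Repeatedly combine the two least-probable nodes; the expected code length is the sum of the merged weights.
merge 1/53 + 4/159 → 7/159
merge 7/159 + 7/159 → 14/159
merge 14/159 + 19/159 → 11/53
merge 22/159 + 25/159 → 47/159
merge 29/159 + 11/53 → 62/159
merge 47/159 + 50/159 → 97/159
merge 62/159 + 97/159 → 1
L = 7/159 + 14/159 + 11/53 + 47/159 + 62/159 + 97/159 + 1 = 419/159 ≈ 2.635 bits/symbol.

2.635 bits/symbol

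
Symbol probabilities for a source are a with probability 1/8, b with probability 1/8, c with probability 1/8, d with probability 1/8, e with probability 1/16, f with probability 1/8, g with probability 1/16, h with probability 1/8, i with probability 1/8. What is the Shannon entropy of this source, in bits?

3.125 bits

Each probability is a power of 1/2, so log₂(1/p) is an integer.
H = Σ p·log₂(1/p) = 1/8·3 + 1/8·3 + 1/8·3 + 1/8·3 + 1/16·4 + 1/8·3 + 1/16·4 + 1/8·3 + 1/8·3 = 3.125 bits.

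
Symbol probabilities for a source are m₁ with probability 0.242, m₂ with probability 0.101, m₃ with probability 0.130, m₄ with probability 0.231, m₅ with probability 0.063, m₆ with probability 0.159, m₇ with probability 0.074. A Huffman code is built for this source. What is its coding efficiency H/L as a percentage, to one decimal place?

99.5%

Entropy H = −Σ p log₂ p ≈ 2.6515 bits.
Huffman merges: 63/1000+37/500→137/1000; 101/1000+13/100→231/1000; 137/1000+159/1000→37/125; 231/1000+231/1000→231/500; 121/500+37/125→269/500; 231/500+269/500→1. L = 333/125 ≈ 2.6640.
Efficiency = H/L = 2.6515/2.6640 = 99.5%.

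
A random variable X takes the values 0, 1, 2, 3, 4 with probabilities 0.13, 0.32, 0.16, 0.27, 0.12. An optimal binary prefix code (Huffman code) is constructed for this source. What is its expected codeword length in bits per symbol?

2.25 bits/symbol

Repeatedly combine the two least-probable nodes; the expected code length is the sum of the merged weights.
merge 3/25 + 13/100 → 1/4
merge 4/25 + 1/4 → 41/100
merge 27/100 + 8/25 → 59/100
merge 41/100 + 59/100 → 1
L = 1/4 + 41/100 + 59/100 + 1 = 9/4 = 2.25 bits/symbol.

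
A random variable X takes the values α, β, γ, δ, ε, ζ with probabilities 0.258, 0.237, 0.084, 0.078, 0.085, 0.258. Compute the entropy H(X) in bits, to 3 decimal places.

2.390 bits

H = −Σ pᵢ log₂ pᵢ.
−0.258·log₂(0.258) = 0.5043
−0.237·log₂(0.237) = 0.4923
−0.084·log₂(0.084) = 0.3002
−0.078·log₂(0.078) = 0.2871
−0.085·log₂(0.085) = 0.3023
−0.258·log₂(0.258) = 0.5043
Sum ≈ 2.3903 → 2.390 bits.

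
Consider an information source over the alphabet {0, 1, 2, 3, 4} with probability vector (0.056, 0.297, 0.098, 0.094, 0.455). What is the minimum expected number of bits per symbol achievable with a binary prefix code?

1.943 bits/symbol

Repeatedly combine the two least-probable nodes; the expected code length is the sum of the merged weights.
merge 7/125 + 47/500 → 3/20
merge 49/500 + 3/20 → 31/125
merge 31/125 + 297/1000 → 109/200
merge 91/200 + 109/200 → 1
L = 3/20 + 31/125 + 109/200 + 1 = 1943/1000 = 1.943 bits/symbol.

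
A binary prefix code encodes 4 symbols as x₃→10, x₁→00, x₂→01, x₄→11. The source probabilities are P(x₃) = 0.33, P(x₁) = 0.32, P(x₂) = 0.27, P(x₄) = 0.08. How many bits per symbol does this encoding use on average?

2 bits/symbol

L̄ = Σ pᵢ·ℓᵢ = 0.33·2 + 0.32·2 + 0.27·2 + 0.08·2 = 2 bits/symbol.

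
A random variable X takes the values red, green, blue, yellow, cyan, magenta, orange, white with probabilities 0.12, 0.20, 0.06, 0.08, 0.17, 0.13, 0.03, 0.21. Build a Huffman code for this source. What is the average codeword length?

2.85 bits/symbol

Repeatedly combine the two least-probable nodes; the expected code length is the sum of the merged weights.
merge 3/100 + 3/50 → 9/100
merge 2/25 + 9/100 → 17/100
merge 3/25 + 13/100 → 1/4
merge 17/100 + 17/100 → 17/50
merge 1/5 + 21/100 → 41/100
merge 1/4 + 17/50 → 59/100
merge 41/100 + 59/100 → 1
L = 9/100 + 17/100 + 1/4 + 17/50 + 41/100 + 59/100 + 1 = 57/20 = 2.85 bits/symbol.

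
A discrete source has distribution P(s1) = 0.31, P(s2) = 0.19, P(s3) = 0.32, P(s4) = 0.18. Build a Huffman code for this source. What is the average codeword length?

Repeatedly combine the two least-probable nodes; the expected code length is the sum of the merged weights.
merge 9/50 + 19/100 → 37/100
merge 31/100 + 8/25 → 63/100
merge 37/100 + 63/100 → 1
L = 37/100 + 63/100 + 1 = 2 bits/symbol.

2 bits/symbol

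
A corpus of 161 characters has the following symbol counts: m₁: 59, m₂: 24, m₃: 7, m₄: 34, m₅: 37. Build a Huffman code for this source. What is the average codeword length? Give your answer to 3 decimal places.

2.193 bits/symbol

Probabilities are the counts divided by 161.
Repeatedly combine the two least-probable nodes; the expected code length is the sum of the merged weights.
merge 1/23 + 24/161 → 31/161
merge 31/161 + 34/161 → 65/161
merge 37/161 + 59/161 → 96/161
merge 65/161 + 96/161 → 1
L = 31/161 + 65/161 + 96/161 + 1 = 353/161 ≈ 2.193 bits/symbol.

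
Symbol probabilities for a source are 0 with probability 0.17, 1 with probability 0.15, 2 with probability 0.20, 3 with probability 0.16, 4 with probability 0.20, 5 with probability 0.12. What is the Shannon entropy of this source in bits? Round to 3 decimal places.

2.564 bits

H = −Σ pᵢ log₂ pᵢ.
−0.17·log₂(0.17) = 0.4346
−0.15·log₂(0.15) = 0.4105
−0.20·log₂(0.20) = 0.4644
−0.16·log₂(0.16) = 0.4230
−0.20·log₂(0.20) = 0.4644
−0.12·log₂(0.12) = 0.3671
Sum ≈ 2.5640 → 2.564 bits.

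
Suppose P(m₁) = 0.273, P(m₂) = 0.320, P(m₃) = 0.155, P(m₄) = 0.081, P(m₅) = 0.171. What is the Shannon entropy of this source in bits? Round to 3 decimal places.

H = −Σ pᵢ log₂ pᵢ.
−0.273·log₂(0.273) = 0.5113
−0.320·log₂(0.320) = 0.5260
−0.155·log₂(0.155) = 0.4169
−0.081·log₂(0.081) = 0.2937
−0.171·log₂(0.171) = 0.4357
Sum ≈ 2.1837 → 2.184 bits.

2.184 bits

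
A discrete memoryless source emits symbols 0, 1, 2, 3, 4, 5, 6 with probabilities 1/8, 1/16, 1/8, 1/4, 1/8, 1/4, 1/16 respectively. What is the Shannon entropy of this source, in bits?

Each probability is a power of 1/2, so log₂(1/p) is an integer.
H = Σ p·log₂(1/p) = 1/8·3 + 1/16·4 + 1/8·3 + 1/4·2 + 1/8·3 + 1/4·2 + 1/16·4 = 2.625 bits.

2.625 bits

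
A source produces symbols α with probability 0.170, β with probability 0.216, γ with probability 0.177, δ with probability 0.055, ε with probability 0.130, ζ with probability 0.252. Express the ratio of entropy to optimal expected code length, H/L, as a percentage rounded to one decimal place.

Entropy H = −Σ p log₂ p ≈ 2.4682 bits.
Huffman merges: 11/200+13/100→37/200; 17/100+177/1000→347/1000; 37/200+27/125→401/1000; 63/250+347/1000→599/1000; 401/1000+599/1000→1. L = 633/250 ≈ 2.5320.
Efficiency = H/L = 2.4682/2.5320 = 97.5%.

97.5%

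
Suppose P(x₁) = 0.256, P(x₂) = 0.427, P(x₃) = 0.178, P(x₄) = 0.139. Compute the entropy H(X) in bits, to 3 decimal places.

H = −Σ pᵢ log₂ pᵢ.
−0.256·log₂(0.256) = 0.5032
−0.427·log₂(0.427) = 0.5242
−0.178·log₂(0.178) = 0.4432
−0.139·log₂(0.139) = 0.3957
Sum ≈ 1.8664 → 1.866 bits.

1.866 bits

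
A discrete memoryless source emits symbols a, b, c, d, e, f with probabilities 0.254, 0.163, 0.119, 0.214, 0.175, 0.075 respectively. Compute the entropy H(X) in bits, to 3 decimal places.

H = −Σ pᵢ log₂ pᵢ.
−0.254·log₂(0.254) = 0.5022
−0.163·log₂(0.163) = 0.4266
−0.119·log₂(0.119) = 0.3654
−0.214·log₂(0.214) = 0.4760
−0.175·log₂(0.175) = 0.4401
−0.075·log₂(0.075) = 0.2803
Sum ≈ 2.4905 → 2.491 bits.

2.491 bits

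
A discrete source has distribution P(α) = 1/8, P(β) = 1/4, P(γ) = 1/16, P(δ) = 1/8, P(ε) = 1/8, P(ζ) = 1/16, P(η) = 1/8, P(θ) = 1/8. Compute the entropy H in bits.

2.875 bits

Each probability is a power of 1/2, so log₂(1/p) is an integer.
H = Σ p·log₂(1/p) = 1/8·3 + 1/4·2 + 1/16·4 + 1/8·3 + 1/8·3 + 1/16·4 + 1/8·3 + 1/8·3 = 2.875 bits.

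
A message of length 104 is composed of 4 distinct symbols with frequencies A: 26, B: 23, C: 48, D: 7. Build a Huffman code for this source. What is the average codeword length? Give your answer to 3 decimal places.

Probabilities are the counts divided by 104.
Repeatedly combine the two least-probable nodes; the expected code length is the sum of the merged weights.
merge 7/104 + 23/104 → 15/52
merge 1/4 + 15/52 → 7/13
merge 6/13 + 7/13 → 1
L = 15/52 + 7/13 + 1 = 95/52 ≈ 1.827 bits/symbol.

1.827 bits/symbol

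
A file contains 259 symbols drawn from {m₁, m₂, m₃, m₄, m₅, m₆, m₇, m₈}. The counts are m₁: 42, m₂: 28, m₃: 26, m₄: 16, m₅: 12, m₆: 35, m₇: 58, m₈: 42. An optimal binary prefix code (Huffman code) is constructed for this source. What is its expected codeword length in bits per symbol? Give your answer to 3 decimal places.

2.884 bits/symbol

Probabilities are the counts divided by 259.
Repeatedly combine the two least-probable nodes; the expected code length is the sum of the merged weights.
merge 12/259 + 16/259 → 4/37
merge 26/259 + 4/37 → 54/259
merge 4/37 + 5/37 → 9/37
merge 6/37 + 6/37 → 12/37
merge 54/259 + 58/259 → 16/37
merge 9/37 + 12/37 → 21/37
merge 16/37 + 21/37 → 1
L = 4/37 + 54/259 + 9/37 + 12/37 + 16/37 + 21/37 + 1 = 747/259 ≈ 2.884 bits/symbol.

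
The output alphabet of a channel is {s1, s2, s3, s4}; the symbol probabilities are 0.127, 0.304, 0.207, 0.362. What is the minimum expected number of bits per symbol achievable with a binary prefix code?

Repeatedly combine the two least-probable nodes; the expected code length is the sum of the merged weights.
merge 127/1000 + 207/1000 → 167/500
merge 38/125 + 167/500 → 319/500
merge 181/500 + 319/500 → 1
L = 167/500 + 319/500 + 1 = 493/250 = 1.972 bits/symbol.

1.972 bits/symbol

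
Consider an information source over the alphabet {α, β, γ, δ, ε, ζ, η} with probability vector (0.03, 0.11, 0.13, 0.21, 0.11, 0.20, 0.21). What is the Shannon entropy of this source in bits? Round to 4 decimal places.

H = −Σ pᵢ log₂ pᵢ.
−0.03·log₂(0.03) = 0.1518
−0.11·log₂(0.11) = 0.3503
−0.13·log₂(0.13) = 0.3826
−0.21·log₂(0.21) = 0.4728
−0.11·log₂(0.11) = 0.3503
−0.20·log₂(0.20) = 0.4644
−0.21·log₂(0.21) = 0.4728
Sum ≈ 2.6450 → 2.6450 bits.

2.6450 bits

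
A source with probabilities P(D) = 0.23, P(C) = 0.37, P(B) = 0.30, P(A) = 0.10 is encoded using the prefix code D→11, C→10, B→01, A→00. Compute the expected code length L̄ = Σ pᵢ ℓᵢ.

L̄ = Σ pᵢ·ℓᵢ = 0.23·2 + 0.37·2 + 0.30·2 + 0.10·2 = 2 bits/symbol.

2 bits/symbol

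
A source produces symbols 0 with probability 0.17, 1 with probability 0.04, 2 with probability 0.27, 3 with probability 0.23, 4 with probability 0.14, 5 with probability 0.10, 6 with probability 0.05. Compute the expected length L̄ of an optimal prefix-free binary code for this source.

2.59 bits/symbol

Repeatedly combine the two least-probable nodes; the expected code length is the sum of the merged weights.
merge 1/25 + 1/20 → 9/100
merge 9/100 + 1/10 → 19/100
merge 7/50 + 17/100 → 31/100
merge 19/100 + 23/100 → 21/50
merge 27/100 + 31/100 → 29/50
merge 21/50 + 29/50 → 1
L = 9/100 + 19/100 + 31/100 + 21/50 + 29/50 + 1 = 259/100 = 2.59 bits/symbol.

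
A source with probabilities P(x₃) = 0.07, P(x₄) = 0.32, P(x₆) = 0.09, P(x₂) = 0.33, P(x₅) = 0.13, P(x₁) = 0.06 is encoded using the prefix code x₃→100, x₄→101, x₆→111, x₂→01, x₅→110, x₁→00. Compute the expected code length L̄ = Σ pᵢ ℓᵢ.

2.61 bits/symbol

L̄ = Σ pᵢ·ℓᵢ = 0.07·3 + 0.32·3 + 0.09·3 + 0.33·2 + 0.13·3 + 0.06·2 = 2.61 bits/symbol.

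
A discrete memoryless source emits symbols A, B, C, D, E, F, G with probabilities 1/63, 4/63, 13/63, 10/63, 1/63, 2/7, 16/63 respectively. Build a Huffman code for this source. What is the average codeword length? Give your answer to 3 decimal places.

Repeatedly combine the two least-probable nodes; the expected code length is the sum of the merged weights.
merge 1/63 + 1/63 → 2/63
merge 2/63 + 4/63 → 2/21
merge 2/21 + 10/63 → 16/63
merge 13/63 + 16/63 → 29/63
merge 16/63 + 2/7 → 34/63
merge 29/63 + 34/63 → 1
L = 2/63 + 2/21 + 16/63 + 29/63 + 34/63 + 1 = 50/21 ≈ 2.381 bits/symbol.

2.381 bits/symbol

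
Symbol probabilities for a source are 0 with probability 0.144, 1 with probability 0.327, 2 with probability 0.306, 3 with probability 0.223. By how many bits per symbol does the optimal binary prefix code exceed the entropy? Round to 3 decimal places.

0.065 bits

Entropy H = −Σ p log₂ p ≈ 1.9355 bits.
Huffman merges: 18/125+223/1000→367/1000; 153/500+327/1000→633/1000; 367/1000+633/1000→1. L = 2 ≈ 2.0000.
L − H = 2.0000 − 1.9355 = 0.065 bits.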